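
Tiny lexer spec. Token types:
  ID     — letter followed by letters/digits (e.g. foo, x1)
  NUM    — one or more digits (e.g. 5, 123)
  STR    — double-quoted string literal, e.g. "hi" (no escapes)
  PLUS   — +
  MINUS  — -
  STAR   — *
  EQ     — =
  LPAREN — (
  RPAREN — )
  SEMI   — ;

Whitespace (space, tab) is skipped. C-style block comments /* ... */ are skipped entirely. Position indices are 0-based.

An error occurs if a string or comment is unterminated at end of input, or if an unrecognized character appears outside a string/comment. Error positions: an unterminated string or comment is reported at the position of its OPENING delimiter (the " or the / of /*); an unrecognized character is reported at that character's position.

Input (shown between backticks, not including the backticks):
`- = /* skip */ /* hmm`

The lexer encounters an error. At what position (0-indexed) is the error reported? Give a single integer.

Answer: 15

Derivation:
pos=0: emit MINUS '-'
pos=2: emit EQ '='
pos=4: enter COMMENT mode (saw '/*')
exit COMMENT mode (now at pos=14)
pos=15: enter COMMENT mode (saw '/*')
pos=15: ERROR — unterminated comment (reached EOF)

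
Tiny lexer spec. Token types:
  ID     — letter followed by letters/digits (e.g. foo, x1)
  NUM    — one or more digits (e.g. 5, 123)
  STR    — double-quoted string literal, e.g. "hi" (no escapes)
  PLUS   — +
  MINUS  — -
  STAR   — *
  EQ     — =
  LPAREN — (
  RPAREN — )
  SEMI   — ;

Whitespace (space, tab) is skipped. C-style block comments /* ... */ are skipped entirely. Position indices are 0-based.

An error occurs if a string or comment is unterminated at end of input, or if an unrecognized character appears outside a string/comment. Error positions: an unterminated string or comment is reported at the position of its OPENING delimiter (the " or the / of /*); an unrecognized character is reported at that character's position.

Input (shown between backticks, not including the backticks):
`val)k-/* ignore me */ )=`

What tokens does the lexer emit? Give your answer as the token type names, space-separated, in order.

Answer: ID RPAREN ID MINUS RPAREN EQ

Derivation:
pos=0: emit ID 'val' (now at pos=3)
pos=3: emit RPAREN ')'
pos=4: emit ID 'k' (now at pos=5)
pos=5: emit MINUS '-'
pos=6: enter COMMENT mode (saw '/*')
exit COMMENT mode (now at pos=21)
pos=22: emit RPAREN ')'
pos=23: emit EQ '='
DONE. 6 tokens: [ID, RPAREN, ID, MINUS, RPAREN, EQ]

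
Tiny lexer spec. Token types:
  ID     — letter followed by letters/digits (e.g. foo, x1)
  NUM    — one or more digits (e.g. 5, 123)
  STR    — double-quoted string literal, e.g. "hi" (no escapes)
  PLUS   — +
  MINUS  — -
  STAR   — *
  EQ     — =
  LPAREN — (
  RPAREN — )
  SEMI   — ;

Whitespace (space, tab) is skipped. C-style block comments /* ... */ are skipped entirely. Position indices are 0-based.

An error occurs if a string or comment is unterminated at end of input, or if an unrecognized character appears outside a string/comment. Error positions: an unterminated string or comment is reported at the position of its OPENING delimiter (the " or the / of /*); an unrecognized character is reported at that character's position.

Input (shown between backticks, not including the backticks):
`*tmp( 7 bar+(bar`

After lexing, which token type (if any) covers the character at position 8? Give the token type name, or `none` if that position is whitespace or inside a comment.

pos=0: emit STAR '*'
pos=1: emit ID 'tmp' (now at pos=4)
pos=4: emit LPAREN '('
pos=6: emit NUM '7' (now at pos=7)
pos=8: emit ID 'bar' (now at pos=11)
pos=11: emit PLUS '+'
pos=12: emit LPAREN '('
pos=13: emit ID 'bar' (now at pos=16)
DONE. 8 tokens: [STAR, ID, LPAREN, NUM, ID, PLUS, LPAREN, ID]
Position 8: char is 'b' -> ID

Answer: ID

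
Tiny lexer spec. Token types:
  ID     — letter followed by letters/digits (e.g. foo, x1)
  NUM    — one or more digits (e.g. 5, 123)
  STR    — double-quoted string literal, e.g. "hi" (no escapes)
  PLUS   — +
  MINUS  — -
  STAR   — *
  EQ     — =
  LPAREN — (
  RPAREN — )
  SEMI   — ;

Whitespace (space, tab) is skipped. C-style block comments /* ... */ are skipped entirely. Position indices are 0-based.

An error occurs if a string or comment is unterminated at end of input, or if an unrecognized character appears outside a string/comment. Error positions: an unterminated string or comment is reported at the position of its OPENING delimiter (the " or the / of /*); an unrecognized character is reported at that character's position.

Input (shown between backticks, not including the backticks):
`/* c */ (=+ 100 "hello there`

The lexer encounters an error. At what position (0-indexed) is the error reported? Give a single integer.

Answer: 16

Derivation:
pos=0: enter COMMENT mode (saw '/*')
exit COMMENT mode (now at pos=7)
pos=8: emit LPAREN '('
pos=9: emit EQ '='
pos=10: emit PLUS '+'
pos=12: emit NUM '100' (now at pos=15)
pos=16: enter STRING mode
pos=16: ERROR — unterminated string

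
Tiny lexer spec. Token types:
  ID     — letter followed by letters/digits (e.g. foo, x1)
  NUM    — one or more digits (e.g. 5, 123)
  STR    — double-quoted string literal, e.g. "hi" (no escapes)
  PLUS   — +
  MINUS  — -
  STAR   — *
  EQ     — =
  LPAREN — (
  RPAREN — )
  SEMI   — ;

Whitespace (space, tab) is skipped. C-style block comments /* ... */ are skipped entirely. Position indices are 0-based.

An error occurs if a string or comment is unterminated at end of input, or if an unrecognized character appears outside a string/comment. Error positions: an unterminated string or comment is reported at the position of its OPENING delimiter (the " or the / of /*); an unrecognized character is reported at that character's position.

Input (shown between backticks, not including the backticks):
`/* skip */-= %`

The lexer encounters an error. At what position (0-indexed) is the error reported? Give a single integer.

pos=0: enter COMMENT mode (saw '/*')
exit COMMENT mode (now at pos=10)
pos=10: emit MINUS '-'
pos=11: emit EQ '='
pos=13: ERROR — unrecognized char '%'

Answer: 13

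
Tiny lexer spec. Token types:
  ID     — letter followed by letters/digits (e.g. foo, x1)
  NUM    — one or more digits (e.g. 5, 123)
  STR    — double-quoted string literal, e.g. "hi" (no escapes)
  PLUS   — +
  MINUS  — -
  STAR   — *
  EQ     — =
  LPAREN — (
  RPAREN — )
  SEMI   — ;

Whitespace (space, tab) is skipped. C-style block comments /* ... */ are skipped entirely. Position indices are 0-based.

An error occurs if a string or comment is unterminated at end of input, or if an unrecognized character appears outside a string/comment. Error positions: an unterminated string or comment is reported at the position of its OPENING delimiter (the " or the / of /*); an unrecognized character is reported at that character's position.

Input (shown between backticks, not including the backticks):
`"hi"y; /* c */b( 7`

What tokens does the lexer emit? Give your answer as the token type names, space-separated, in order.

pos=0: enter STRING mode
pos=0: emit STR "hi" (now at pos=4)
pos=4: emit ID 'y' (now at pos=5)
pos=5: emit SEMI ';'
pos=7: enter COMMENT mode (saw '/*')
exit COMMENT mode (now at pos=14)
pos=14: emit ID 'b' (now at pos=15)
pos=15: emit LPAREN '('
pos=17: emit NUM '7' (now at pos=18)
DONE. 6 tokens: [STR, ID, SEMI, ID, LPAREN, NUM]

Answer: STR ID SEMI ID LPAREN NUM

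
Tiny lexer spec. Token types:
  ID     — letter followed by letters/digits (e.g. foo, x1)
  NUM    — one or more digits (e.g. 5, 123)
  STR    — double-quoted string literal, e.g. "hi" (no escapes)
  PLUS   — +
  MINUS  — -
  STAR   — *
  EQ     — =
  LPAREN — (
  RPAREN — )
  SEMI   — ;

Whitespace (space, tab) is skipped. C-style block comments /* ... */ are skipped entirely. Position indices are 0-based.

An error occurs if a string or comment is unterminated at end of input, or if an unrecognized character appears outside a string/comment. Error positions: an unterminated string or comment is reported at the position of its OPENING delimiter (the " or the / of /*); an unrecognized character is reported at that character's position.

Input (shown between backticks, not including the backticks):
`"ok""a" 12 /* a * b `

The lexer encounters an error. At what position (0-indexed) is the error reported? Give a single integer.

pos=0: enter STRING mode
pos=0: emit STR "ok" (now at pos=4)
pos=4: enter STRING mode
pos=4: emit STR "a" (now at pos=7)
pos=8: emit NUM '12' (now at pos=10)
pos=11: enter COMMENT mode (saw '/*')
pos=11: ERROR — unterminated comment (reached EOF)

Answer: 11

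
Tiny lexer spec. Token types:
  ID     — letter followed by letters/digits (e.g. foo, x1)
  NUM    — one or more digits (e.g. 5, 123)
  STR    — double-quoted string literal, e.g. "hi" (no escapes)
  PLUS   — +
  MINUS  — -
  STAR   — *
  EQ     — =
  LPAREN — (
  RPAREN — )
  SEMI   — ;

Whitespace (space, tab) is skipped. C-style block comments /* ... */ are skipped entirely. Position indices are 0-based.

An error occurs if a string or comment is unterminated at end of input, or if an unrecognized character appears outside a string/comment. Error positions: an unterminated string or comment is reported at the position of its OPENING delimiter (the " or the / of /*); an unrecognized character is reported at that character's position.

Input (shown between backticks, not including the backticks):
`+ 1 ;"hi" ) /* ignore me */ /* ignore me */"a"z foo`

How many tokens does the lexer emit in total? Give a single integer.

Answer: 8

Derivation:
pos=0: emit PLUS '+'
pos=2: emit NUM '1' (now at pos=3)
pos=4: emit SEMI ';'
pos=5: enter STRING mode
pos=5: emit STR "hi" (now at pos=9)
pos=10: emit RPAREN ')'
pos=12: enter COMMENT mode (saw '/*')
exit COMMENT mode (now at pos=27)
pos=28: enter COMMENT mode (saw '/*')
exit COMMENT mode (now at pos=43)
pos=43: enter STRING mode
pos=43: emit STR "a" (now at pos=46)
pos=46: emit ID 'z' (now at pos=47)
pos=48: emit ID 'foo' (now at pos=51)
DONE. 8 tokens: [PLUS, NUM, SEMI, STR, RPAREN, STR, ID, ID]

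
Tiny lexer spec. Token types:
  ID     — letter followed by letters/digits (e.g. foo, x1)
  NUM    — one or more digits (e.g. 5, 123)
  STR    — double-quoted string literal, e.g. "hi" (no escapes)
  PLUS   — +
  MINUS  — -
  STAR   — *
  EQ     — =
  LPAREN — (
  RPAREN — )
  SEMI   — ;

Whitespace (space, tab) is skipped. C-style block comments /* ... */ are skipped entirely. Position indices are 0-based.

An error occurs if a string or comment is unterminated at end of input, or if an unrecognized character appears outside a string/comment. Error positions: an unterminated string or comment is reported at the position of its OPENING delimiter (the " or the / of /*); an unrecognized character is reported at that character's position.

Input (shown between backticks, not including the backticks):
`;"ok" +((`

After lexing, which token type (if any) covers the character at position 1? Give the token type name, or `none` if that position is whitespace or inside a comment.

pos=0: emit SEMI ';'
pos=1: enter STRING mode
pos=1: emit STR "ok" (now at pos=5)
pos=6: emit PLUS '+'
pos=7: emit LPAREN '('
pos=8: emit LPAREN '('
DONE. 5 tokens: [SEMI, STR, PLUS, LPAREN, LPAREN]
Position 1: char is '"' -> STR

Answer: STR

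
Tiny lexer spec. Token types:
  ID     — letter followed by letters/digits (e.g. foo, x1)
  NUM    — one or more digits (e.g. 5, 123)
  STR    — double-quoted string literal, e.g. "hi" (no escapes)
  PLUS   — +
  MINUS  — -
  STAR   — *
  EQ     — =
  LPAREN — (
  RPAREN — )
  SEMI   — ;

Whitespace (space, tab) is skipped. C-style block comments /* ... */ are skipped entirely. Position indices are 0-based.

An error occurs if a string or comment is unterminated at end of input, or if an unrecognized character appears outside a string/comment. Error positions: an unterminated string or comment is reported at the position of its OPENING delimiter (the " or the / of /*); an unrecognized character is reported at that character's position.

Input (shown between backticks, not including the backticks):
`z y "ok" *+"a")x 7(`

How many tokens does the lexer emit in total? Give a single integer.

pos=0: emit ID 'z' (now at pos=1)
pos=2: emit ID 'y' (now at pos=3)
pos=4: enter STRING mode
pos=4: emit STR "ok" (now at pos=8)
pos=9: emit STAR '*'
pos=10: emit PLUS '+'
pos=11: enter STRING mode
pos=11: emit STR "a" (now at pos=14)
pos=14: emit RPAREN ')'
pos=15: emit ID 'x' (now at pos=16)
pos=17: emit NUM '7' (now at pos=18)
pos=18: emit LPAREN '('
DONE. 10 tokens: [ID, ID, STR, STAR, PLUS, STR, RPAREN, ID, NUM, LPAREN]

Answer: 10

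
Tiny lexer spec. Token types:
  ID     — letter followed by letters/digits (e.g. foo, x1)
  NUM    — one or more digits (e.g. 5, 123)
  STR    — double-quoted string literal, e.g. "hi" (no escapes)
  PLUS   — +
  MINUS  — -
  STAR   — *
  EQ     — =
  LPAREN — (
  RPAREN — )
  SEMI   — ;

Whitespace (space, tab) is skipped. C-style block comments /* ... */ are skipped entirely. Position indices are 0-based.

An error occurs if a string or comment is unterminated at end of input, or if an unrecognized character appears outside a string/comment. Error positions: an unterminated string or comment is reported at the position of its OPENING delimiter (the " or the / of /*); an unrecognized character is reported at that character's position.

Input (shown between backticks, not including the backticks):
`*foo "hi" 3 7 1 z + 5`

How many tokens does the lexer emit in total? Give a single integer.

Answer: 9

Derivation:
pos=0: emit STAR '*'
pos=1: emit ID 'foo' (now at pos=4)
pos=5: enter STRING mode
pos=5: emit STR "hi" (now at pos=9)
pos=10: emit NUM '3' (now at pos=11)
pos=12: emit NUM '7' (now at pos=13)
pos=14: emit NUM '1' (now at pos=15)
pos=16: emit ID 'z' (now at pos=17)
pos=18: emit PLUS '+'
pos=20: emit NUM '5' (now at pos=21)
DONE. 9 tokens: [STAR, ID, STR, NUM, NUM, NUM, ID, PLUS, NUM]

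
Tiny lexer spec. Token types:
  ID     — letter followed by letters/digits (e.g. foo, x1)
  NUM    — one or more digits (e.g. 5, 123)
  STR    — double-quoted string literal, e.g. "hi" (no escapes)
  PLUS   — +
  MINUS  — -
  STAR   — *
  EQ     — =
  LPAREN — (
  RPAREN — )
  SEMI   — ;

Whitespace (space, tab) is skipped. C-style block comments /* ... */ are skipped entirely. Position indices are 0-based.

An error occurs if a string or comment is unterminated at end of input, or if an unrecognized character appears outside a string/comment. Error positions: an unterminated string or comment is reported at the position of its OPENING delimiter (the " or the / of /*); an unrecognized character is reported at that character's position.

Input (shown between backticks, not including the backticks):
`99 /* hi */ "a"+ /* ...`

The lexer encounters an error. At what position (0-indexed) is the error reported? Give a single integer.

pos=0: emit NUM '99' (now at pos=2)
pos=3: enter COMMENT mode (saw '/*')
exit COMMENT mode (now at pos=11)
pos=12: enter STRING mode
pos=12: emit STR "a" (now at pos=15)
pos=15: emit PLUS '+'
pos=17: enter COMMENT mode (saw '/*')
pos=17: ERROR — unterminated comment (reached EOF)

Answer: 17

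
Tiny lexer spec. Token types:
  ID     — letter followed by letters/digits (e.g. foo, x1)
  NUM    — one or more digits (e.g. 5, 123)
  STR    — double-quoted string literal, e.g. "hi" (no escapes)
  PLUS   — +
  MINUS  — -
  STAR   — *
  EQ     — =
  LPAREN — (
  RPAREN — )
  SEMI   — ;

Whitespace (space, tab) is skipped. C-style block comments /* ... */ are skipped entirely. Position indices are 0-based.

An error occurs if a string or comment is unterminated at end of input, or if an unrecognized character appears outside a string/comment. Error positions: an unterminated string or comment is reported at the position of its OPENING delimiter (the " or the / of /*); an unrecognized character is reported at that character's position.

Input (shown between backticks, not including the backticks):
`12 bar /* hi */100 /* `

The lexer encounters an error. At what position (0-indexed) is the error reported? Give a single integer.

Answer: 19

Derivation:
pos=0: emit NUM '12' (now at pos=2)
pos=3: emit ID 'bar' (now at pos=6)
pos=7: enter COMMENT mode (saw '/*')
exit COMMENT mode (now at pos=15)
pos=15: emit NUM '100' (now at pos=18)
pos=19: enter COMMENT mode (saw '/*')
pos=19: ERROR — unterminated comment (reached EOF)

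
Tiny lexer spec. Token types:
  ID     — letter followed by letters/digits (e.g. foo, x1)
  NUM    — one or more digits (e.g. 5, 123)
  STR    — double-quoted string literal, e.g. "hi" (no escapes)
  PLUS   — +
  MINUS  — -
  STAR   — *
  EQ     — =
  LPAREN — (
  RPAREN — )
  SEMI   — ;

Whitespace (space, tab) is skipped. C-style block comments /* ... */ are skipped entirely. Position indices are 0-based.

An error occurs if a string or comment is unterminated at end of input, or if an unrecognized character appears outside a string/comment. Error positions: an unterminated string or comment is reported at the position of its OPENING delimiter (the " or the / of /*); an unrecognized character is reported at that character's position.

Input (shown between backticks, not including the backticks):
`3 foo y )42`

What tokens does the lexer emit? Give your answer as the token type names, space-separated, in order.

pos=0: emit NUM '3' (now at pos=1)
pos=2: emit ID 'foo' (now at pos=5)
pos=6: emit ID 'y' (now at pos=7)
pos=8: emit RPAREN ')'
pos=9: emit NUM '42' (now at pos=11)
DONE. 5 tokens: [NUM, ID, ID, RPAREN, NUM]

Answer: NUM ID ID RPAREN NUM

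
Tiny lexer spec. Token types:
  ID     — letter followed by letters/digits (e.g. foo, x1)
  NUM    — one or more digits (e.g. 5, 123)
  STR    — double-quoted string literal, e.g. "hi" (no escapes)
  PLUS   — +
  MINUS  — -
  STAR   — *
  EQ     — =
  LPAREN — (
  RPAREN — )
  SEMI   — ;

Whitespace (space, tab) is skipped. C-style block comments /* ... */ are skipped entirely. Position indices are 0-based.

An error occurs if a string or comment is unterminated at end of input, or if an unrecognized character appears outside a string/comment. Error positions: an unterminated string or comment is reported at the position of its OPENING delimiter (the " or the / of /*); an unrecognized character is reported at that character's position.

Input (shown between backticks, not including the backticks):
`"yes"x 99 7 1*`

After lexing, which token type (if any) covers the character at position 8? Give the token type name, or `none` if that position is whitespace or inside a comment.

pos=0: enter STRING mode
pos=0: emit STR "yes" (now at pos=5)
pos=5: emit ID 'x' (now at pos=6)
pos=7: emit NUM '99' (now at pos=9)
pos=10: emit NUM '7' (now at pos=11)
pos=12: emit NUM '1' (now at pos=13)
pos=13: emit STAR '*'
DONE. 6 tokens: [STR, ID, NUM, NUM, NUM, STAR]
Position 8: char is '9' -> NUM

Answer: NUM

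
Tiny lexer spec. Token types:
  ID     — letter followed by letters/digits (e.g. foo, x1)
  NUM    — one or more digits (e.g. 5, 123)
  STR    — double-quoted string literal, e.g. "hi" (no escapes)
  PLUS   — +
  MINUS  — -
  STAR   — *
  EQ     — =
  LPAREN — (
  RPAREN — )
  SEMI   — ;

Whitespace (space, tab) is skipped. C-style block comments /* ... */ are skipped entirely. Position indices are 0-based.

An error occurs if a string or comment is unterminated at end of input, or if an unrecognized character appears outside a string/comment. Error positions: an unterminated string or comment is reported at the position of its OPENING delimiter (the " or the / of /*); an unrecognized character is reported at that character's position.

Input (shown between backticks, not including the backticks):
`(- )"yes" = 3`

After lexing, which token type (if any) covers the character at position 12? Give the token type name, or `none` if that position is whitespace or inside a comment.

pos=0: emit LPAREN '('
pos=1: emit MINUS '-'
pos=3: emit RPAREN ')'
pos=4: enter STRING mode
pos=4: emit STR "yes" (now at pos=9)
pos=10: emit EQ '='
pos=12: emit NUM '3' (now at pos=13)
DONE. 6 tokens: [LPAREN, MINUS, RPAREN, STR, EQ, NUM]
Position 12: char is '3' -> NUM

Answer: NUM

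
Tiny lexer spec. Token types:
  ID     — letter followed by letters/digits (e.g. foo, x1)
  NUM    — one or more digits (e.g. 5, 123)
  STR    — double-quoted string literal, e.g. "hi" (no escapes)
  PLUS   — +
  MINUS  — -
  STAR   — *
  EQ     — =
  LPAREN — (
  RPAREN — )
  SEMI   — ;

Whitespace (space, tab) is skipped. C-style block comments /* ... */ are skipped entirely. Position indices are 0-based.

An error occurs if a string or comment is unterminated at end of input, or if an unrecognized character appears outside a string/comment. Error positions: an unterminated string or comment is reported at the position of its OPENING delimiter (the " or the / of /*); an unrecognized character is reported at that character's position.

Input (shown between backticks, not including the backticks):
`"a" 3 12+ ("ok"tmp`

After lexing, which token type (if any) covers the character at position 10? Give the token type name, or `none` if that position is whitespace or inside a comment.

Answer: LPAREN

Derivation:
pos=0: enter STRING mode
pos=0: emit STR "a" (now at pos=3)
pos=4: emit NUM '3' (now at pos=5)
pos=6: emit NUM '12' (now at pos=8)
pos=8: emit PLUS '+'
pos=10: emit LPAREN '('
pos=11: enter STRING mode
pos=11: emit STR "ok" (now at pos=15)
pos=15: emit ID 'tmp' (now at pos=18)
DONE. 7 tokens: [STR, NUM, NUM, PLUS, LPAREN, STR, ID]
Position 10: char is '(' -> LPAREN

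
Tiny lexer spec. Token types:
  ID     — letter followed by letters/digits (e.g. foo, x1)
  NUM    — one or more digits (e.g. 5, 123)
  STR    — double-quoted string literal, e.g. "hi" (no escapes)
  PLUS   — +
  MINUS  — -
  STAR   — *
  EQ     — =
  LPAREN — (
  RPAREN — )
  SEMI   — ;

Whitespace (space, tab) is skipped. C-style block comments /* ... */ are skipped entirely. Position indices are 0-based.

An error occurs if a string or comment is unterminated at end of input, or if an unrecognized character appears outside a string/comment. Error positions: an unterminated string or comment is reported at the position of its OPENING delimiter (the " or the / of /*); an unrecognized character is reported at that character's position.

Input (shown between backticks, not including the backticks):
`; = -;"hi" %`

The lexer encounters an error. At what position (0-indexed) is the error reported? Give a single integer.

pos=0: emit SEMI ';'
pos=2: emit EQ '='
pos=4: emit MINUS '-'
pos=5: emit SEMI ';'
pos=6: enter STRING mode
pos=6: emit STR "hi" (now at pos=10)
pos=11: ERROR — unrecognized char '%'

Answer: 11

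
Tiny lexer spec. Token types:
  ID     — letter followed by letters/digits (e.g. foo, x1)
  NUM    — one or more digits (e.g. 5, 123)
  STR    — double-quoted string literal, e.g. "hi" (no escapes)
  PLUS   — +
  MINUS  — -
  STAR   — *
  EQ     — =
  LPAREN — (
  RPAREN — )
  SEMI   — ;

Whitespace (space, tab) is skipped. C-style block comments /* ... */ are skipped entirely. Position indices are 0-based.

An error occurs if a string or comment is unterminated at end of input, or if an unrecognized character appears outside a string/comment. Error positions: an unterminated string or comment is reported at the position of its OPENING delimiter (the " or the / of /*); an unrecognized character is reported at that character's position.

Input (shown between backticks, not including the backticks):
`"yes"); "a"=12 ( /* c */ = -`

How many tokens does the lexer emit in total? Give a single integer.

pos=0: enter STRING mode
pos=0: emit STR "yes" (now at pos=5)
pos=5: emit RPAREN ')'
pos=6: emit SEMI ';'
pos=8: enter STRING mode
pos=8: emit STR "a" (now at pos=11)
pos=11: emit EQ '='
pos=12: emit NUM '12' (now at pos=14)
pos=15: emit LPAREN '('
pos=17: enter COMMENT mode (saw '/*')
exit COMMENT mode (now at pos=24)
pos=25: emit EQ '='
pos=27: emit MINUS '-'
DONE. 9 tokens: [STR, RPAREN, SEMI, STR, EQ, NUM, LPAREN, EQ, MINUS]

Answer: 9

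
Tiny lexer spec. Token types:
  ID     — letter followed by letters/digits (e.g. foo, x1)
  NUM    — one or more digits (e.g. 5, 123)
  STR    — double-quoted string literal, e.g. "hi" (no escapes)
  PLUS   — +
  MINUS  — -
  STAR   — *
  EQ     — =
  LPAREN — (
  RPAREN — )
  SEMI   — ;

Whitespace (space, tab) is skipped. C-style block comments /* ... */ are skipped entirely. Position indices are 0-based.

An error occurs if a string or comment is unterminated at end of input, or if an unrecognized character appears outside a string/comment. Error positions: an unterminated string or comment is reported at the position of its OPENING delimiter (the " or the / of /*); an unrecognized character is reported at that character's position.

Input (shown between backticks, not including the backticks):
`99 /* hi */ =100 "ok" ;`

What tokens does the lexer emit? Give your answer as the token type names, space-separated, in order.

pos=0: emit NUM '99' (now at pos=2)
pos=3: enter COMMENT mode (saw '/*')
exit COMMENT mode (now at pos=11)
pos=12: emit EQ '='
pos=13: emit NUM '100' (now at pos=16)
pos=17: enter STRING mode
pos=17: emit STR "ok" (now at pos=21)
pos=22: emit SEMI ';'
DONE. 5 tokens: [NUM, EQ, NUM, STR, SEMI]

Answer: NUM EQ NUM STR SEMI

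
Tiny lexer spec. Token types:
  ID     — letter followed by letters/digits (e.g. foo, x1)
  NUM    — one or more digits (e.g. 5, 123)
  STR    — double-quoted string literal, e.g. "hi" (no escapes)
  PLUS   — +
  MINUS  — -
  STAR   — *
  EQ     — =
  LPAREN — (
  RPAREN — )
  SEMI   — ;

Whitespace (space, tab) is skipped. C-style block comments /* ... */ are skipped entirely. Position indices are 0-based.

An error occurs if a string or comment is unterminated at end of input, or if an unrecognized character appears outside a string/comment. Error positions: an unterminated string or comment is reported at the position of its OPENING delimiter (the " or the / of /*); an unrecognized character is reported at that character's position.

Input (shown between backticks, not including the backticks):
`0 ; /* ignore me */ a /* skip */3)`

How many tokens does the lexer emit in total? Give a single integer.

Answer: 5

Derivation:
pos=0: emit NUM '0' (now at pos=1)
pos=2: emit SEMI ';'
pos=4: enter COMMENT mode (saw '/*')
exit COMMENT mode (now at pos=19)
pos=20: emit ID 'a' (now at pos=21)
pos=22: enter COMMENT mode (saw '/*')
exit COMMENT mode (now at pos=32)
pos=32: emit NUM '3' (now at pos=33)
pos=33: emit RPAREN ')'
DONE. 5 tokens: [NUM, SEMI, ID, NUM, RPAREN]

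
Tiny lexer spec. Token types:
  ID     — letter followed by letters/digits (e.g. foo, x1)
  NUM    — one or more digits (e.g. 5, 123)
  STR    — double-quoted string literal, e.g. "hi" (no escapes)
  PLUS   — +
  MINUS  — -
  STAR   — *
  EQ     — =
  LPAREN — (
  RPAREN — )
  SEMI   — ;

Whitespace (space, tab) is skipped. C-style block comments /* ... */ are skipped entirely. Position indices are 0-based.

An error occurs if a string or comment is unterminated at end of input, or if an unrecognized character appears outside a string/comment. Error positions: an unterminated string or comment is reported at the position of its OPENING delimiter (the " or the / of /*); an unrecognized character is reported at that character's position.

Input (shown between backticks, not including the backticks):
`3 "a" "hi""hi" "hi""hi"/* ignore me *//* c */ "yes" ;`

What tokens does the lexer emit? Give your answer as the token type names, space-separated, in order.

pos=0: emit NUM '3' (now at pos=1)
pos=2: enter STRING mode
pos=2: emit STR "a" (now at pos=5)
pos=6: enter STRING mode
pos=6: emit STR "hi" (now at pos=10)
pos=10: enter STRING mode
pos=10: emit STR "hi" (now at pos=14)
pos=15: enter STRING mode
pos=15: emit STR "hi" (now at pos=19)
pos=19: enter STRING mode
pos=19: emit STR "hi" (now at pos=23)
pos=23: enter COMMENT mode (saw '/*')
exit COMMENT mode (now at pos=38)
pos=38: enter COMMENT mode (saw '/*')
exit COMMENT mode (now at pos=45)
pos=46: enter STRING mode
pos=46: emit STR "yes" (now at pos=51)
pos=52: emit SEMI ';'
DONE. 8 tokens: [NUM, STR, STR, STR, STR, STR, STR, SEMI]

Answer: NUM STR STR STR STR STR STR SEMI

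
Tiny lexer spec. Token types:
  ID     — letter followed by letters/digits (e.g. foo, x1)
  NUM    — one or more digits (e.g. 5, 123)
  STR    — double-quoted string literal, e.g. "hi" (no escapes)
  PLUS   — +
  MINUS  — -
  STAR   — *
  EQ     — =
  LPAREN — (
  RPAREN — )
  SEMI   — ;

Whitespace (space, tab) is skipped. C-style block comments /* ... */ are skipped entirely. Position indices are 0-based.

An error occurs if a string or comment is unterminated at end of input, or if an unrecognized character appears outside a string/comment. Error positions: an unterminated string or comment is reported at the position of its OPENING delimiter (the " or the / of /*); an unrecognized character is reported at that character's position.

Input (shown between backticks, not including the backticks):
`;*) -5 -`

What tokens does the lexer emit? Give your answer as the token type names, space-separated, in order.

Answer: SEMI STAR RPAREN MINUS NUM MINUS

Derivation:
pos=0: emit SEMI ';'
pos=1: emit STAR '*'
pos=2: emit RPAREN ')'
pos=4: emit MINUS '-'
pos=5: emit NUM '5' (now at pos=6)
pos=7: emit MINUS '-'
DONE. 6 tokens: [SEMI, STAR, RPAREN, MINUS, NUM, MINUS]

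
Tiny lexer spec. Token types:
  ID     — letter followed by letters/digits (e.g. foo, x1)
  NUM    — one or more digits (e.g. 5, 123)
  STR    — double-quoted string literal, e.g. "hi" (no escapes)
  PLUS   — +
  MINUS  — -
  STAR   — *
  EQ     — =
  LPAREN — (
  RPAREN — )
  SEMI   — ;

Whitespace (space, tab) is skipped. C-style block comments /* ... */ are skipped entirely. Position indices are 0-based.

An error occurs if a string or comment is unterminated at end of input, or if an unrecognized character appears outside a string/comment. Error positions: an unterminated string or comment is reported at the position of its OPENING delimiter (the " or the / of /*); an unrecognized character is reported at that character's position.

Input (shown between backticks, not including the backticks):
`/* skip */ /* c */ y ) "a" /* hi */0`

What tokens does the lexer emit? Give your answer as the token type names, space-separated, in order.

pos=0: enter COMMENT mode (saw '/*')
exit COMMENT mode (now at pos=10)
pos=11: enter COMMENT mode (saw '/*')
exit COMMENT mode (now at pos=18)
pos=19: emit ID 'y' (now at pos=20)
pos=21: emit RPAREN ')'
pos=23: enter STRING mode
pos=23: emit STR "a" (now at pos=26)
pos=27: enter COMMENT mode (saw '/*')
exit COMMENT mode (now at pos=35)
pos=35: emit NUM '0' (now at pos=36)
DONE. 4 tokens: [ID, RPAREN, STR, NUM]

Answer: ID RPAREN STR NUM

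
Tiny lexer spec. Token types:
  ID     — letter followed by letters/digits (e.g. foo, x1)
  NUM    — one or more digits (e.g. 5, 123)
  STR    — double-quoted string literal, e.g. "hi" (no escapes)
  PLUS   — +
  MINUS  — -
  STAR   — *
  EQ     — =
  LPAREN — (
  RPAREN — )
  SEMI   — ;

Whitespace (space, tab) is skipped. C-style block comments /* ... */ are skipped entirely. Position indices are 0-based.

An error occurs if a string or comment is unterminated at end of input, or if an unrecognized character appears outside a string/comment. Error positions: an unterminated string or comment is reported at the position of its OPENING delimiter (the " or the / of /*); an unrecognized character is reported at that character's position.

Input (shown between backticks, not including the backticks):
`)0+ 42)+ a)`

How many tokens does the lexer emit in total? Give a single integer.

Answer: 8

Derivation:
pos=0: emit RPAREN ')'
pos=1: emit NUM '0' (now at pos=2)
pos=2: emit PLUS '+'
pos=4: emit NUM '42' (now at pos=6)
pos=6: emit RPAREN ')'
pos=7: emit PLUS '+'
pos=9: emit ID 'a' (now at pos=10)
pos=10: emit RPAREN ')'
DONE. 8 tokens: [RPAREN, NUM, PLUS, NUM, RPAREN, PLUS, ID, RPAREN]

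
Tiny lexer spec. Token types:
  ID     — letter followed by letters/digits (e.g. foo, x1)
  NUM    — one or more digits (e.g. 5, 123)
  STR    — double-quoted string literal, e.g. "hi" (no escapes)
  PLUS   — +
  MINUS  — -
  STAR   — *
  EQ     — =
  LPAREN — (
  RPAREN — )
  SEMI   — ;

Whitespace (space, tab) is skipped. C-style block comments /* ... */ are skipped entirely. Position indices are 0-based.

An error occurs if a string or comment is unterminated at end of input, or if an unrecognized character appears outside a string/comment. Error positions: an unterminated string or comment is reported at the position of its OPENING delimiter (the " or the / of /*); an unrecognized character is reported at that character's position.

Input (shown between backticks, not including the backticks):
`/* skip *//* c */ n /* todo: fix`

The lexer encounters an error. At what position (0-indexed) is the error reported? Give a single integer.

Answer: 20

Derivation:
pos=0: enter COMMENT mode (saw '/*')
exit COMMENT mode (now at pos=10)
pos=10: enter COMMENT mode (saw '/*')
exit COMMENT mode (now at pos=17)
pos=18: emit ID 'n' (now at pos=19)
pos=20: enter COMMENT mode (saw '/*')
pos=20: ERROR — unterminated comment (reached EOF)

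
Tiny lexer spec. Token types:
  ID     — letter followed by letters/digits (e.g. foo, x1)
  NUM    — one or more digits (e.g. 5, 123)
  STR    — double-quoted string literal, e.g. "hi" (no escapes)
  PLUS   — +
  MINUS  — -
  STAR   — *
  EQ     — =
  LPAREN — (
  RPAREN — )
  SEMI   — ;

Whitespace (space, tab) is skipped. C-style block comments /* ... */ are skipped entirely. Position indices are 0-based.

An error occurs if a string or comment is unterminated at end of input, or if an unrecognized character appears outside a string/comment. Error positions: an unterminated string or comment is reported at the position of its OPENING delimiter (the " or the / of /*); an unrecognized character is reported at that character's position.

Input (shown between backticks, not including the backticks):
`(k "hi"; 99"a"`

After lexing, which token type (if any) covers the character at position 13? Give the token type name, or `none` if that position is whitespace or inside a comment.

Answer: STR

Derivation:
pos=0: emit LPAREN '('
pos=1: emit ID 'k' (now at pos=2)
pos=3: enter STRING mode
pos=3: emit STR "hi" (now at pos=7)
pos=7: emit SEMI ';'
pos=9: emit NUM '99' (now at pos=11)
pos=11: enter STRING mode
pos=11: emit STR "a" (now at pos=14)
DONE. 6 tokens: [LPAREN, ID, STR, SEMI, NUM, STR]
Position 13: char is '"' -> STR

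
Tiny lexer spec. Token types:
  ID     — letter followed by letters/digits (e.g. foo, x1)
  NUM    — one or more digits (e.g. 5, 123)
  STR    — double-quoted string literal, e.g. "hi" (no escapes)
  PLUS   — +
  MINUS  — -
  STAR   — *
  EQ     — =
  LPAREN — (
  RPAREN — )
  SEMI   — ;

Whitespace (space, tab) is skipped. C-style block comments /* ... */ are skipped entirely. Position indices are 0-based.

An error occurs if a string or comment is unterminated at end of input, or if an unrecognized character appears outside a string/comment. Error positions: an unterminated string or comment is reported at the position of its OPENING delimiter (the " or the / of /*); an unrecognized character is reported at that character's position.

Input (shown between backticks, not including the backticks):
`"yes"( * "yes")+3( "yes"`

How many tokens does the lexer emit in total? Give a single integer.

pos=0: enter STRING mode
pos=0: emit STR "yes" (now at pos=5)
pos=5: emit LPAREN '('
pos=7: emit STAR '*'
pos=9: enter STRING mode
pos=9: emit STR "yes" (now at pos=14)
pos=14: emit RPAREN ')'
pos=15: emit PLUS '+'
pos=16: emit NUM '3' (now at pos=17)
pos=17: emit LPAREN '('
pos=19: enter STRING mode
pos=19: emit STR "yes" (now at pos=24)
DONE. 9 tokens: [STR, LPAREN, STAR, STR, RPAREN, PLUS, NUM, LPAREN, STR]

Answer: 9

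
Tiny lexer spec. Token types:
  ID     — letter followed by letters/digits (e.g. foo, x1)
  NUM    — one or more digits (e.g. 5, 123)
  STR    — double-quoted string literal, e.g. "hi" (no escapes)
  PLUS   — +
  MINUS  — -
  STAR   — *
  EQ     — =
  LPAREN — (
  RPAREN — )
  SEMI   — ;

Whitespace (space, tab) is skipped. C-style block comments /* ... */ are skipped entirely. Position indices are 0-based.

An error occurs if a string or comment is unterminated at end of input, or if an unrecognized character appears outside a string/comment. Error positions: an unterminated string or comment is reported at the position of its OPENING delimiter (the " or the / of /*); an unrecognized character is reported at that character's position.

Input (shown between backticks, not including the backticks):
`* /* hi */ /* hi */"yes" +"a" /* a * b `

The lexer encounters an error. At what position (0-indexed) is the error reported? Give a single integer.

pos=0: emit STAR '*'
pos=2: enter COMMENT mode (saw '/*')
exit COMMENT mode (now at pos=10)
pos=11: enter COMMENT mode (saw '/*')
exit COMMENT mode (now at pos=19)
pos=19: enter STRING mode
pos=19: emit STR "yes" (now at pos=24)
pos=25: emit PLUS '+'
pos=26: enter STRING mode
pos=26: emit STR "a" (now at pos=29)
pos=30: enter COMMENT mode (saw '/*')
pos=30: ERROR — unterminated comment (reached EOF)

Answer: 30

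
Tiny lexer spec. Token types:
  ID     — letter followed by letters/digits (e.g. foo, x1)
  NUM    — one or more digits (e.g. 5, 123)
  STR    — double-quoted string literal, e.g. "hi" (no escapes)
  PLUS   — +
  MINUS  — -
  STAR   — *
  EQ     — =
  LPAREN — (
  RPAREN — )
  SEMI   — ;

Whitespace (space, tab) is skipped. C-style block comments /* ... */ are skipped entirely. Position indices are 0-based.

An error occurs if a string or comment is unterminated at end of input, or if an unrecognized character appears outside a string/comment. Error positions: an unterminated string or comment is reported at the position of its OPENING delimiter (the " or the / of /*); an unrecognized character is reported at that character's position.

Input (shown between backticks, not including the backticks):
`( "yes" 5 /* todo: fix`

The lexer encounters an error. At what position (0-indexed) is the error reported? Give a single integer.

pos=0: emit LPAREN '('
pos=2: enter STRING mode
pos=2: emit STR "yes" (now at pos=7)
pos=8: emit NUM '5' (now at pos=9)
pos=10: enter COMMENT mode (saw '/*')
pos=10: ERROR — unterminated comment (reached EOF)

Answer: 10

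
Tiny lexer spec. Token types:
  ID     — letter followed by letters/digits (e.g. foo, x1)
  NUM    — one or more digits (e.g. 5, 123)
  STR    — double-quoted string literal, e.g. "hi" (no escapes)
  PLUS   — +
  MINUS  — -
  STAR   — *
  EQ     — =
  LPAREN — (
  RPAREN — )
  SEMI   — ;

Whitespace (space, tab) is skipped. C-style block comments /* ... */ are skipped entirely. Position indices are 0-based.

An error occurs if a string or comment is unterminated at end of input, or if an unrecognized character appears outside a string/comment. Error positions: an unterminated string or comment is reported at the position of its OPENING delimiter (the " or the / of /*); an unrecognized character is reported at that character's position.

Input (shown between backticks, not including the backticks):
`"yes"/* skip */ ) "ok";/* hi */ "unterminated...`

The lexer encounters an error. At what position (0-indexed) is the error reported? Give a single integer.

Answer: 32

Derivation:
pos=0: enter STRING mode
pos=0: emit STR "yes" (now at pos=5)
pos=5: enter COMMENT mode (saw '/*')
exit COMMENT mode (now at pos=15)
pos=16: emit RPAREN ')'
pos=18: enter STRING mode
pos=18: emit STR "ok" (now at pos=22)
pos=22: emit SEMI ';'
pos=23: enter COMMENT mode (saw '/*')
exit COMMENT mode (now at pos=31)
pos=32: enter STRING mode
pos=32: ERROR — unterminated string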